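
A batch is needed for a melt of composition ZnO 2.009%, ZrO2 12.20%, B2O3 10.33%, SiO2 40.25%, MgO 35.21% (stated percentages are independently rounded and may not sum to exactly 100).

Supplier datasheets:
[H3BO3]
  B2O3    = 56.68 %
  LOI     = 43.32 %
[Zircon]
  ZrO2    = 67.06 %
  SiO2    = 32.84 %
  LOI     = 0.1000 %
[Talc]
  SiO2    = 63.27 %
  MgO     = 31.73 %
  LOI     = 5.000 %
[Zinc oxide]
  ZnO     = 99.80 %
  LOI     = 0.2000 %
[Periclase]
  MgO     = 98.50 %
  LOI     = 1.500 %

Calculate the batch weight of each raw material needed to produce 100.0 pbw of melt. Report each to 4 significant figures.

Values along the way are printed, rounded to four significant figures, across the worked steps. The whole derivation holds full precision at every stage. A single rounding produces each reported number. Derived quantities are recomputed from the weighed amounts per 100.0 pbw of glass in full precision (the yield, net glass mass, totals, LOI, the five compositions), as written in the question or the answer.
The oxide mass targets at 100.0 pbw melt:
  ZnO: 2.009% × 100.0 = 2.009 pbw
  ZrO2: 12.20% × 100.0 = 12.20 pbw
  B2O3: 10.33% × 100.0 = 10.33 pbw
  SiO2: 40.25% × 100.0 = 40.25 pbw
  MgO: 35.21% × 100.0 = 35.21 pbw
Mass-balance tally per oxide given the weights on record, relative to the basis at hand (sums match the target masses net of answer rounding effects):
  ZnO: 2.013·0.9980 = 2.009 pbw (target 2.009 pbw)
  ZrO2: 18.19·0.6706 = 12.20 pbw (target 12.20 pbw)
  B2O3: 18.23·0.5668 = 10.33 pbw (target 10.33 pbw)
  SiO2: 18.19·0.3284 + 54.17·0.6327 = 40.25 pbw (target 40.25 pbw)
  MgO: 54.17·0.3173 + 18.30·0.9850 = 35.21 pbw (target 35.21 pbw)
Consistency of the glass mass: whole batch net of LOI = 100.0 pbw (summing oxide targets gives 100.0 pbw; against the stated basis, 100.0 pbw — a pure rounding effect).
Total batch = Σ batch = 110.9 pbw; LOI removed, Σ of batch·LOI: 10.90 pbw; yield = glass ÷ total batch = 90.17%.

Batch per 100.0 pbw melt:
  H3BO3: 18.23 pbw
  Zircon: 18.19 pbw
  Talc: 54.17 pbw
  Zinc oxide: 2.013 pbw
  Periclase: 18.30 pbw
Total batch = 110.9 pbw; LOI loss = 10.90 pbw; yield = 90.17%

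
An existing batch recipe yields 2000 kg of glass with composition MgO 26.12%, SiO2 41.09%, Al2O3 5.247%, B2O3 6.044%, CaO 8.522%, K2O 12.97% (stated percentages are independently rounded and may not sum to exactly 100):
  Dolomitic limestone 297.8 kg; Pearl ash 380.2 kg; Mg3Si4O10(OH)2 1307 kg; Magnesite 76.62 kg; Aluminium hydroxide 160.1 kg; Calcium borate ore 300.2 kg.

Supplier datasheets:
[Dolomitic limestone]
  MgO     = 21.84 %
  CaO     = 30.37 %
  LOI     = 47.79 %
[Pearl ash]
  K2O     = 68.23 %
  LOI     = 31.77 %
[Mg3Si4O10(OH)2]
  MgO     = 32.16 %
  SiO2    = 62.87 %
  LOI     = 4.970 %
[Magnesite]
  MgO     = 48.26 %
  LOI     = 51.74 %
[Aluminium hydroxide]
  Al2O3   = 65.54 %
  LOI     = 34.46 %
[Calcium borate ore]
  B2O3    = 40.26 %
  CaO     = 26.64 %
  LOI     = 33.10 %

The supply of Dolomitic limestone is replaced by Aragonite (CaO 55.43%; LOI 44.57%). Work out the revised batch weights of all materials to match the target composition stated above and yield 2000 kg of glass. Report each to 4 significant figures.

The working math maintains full precision from start to finish; in-progress results appear with 4-significant-digit rounding in the working; exactly one rounding is applied to every reported value; derived quantities are computed at full float precision (the six compositions, net glass mass, LOI, the yield, the totals) from the weighed amounts for 2000 kg of glass, exactly as shown in either problem or answer.
Oxide mass targets, per 2000 kg glass:
  MgO: 26.12% × 2000 = 522.4 kg
  SiO2: 41.09% × 2000 = 821.8 kg
  Al2O3: 5.247% × 2000 = 104.9 kg
  B2O3: 6.044% × 2000 = 120.9 kg
  CaO: 8.522% × 2000 = 170.4 kg
  K2O: 12.97% × 2000 = 259.4 kg
Balance tally, oxide-wise, given the weights on record, at the basis given (each sum matches its target mass inside rounding margins):
  MgO: 1307·0.3216 + 211.4·0.4826 = 522.4 kg (target 522.4 kg)
  SiO2: 1307·0.6287 = 821.7 kg (target 821.8 kg)
  Al2O3: 160.1·0.6554 = 104.9 kg (target 104.9 kg)
  B2O3: 300.2·0.4026 = 120.9 kg (target 120.9 kg)
  CaO: 163.2·0.5543 + 300.2·0.2664 = 170.4 kg (target 170.4 kg)
  K2O: 380.2·0.6823 = 259.4 kg (target 259.4 kg)
Mass balance on the glass: whole batch net of LOI = 2000 kg (oxide target masses add up to 2000 kg; stated basis 2000 kg — gaps are rounding artifacts).
Batch grand total — Σ batch = 2522 kg; the LOI term Σ batch·LOI equals 522.4 kg; as yield: glass ÷ batch → 79.29%.

Revised batch per 2000 kg glass:
  Aragonite: 163.2 kg
  Pearl ash: 380.2 kg
  Mg3Si4O10(OH)2: 1307 kg
  Magnesite: 211.4 kg
  Aluminium hydroxide: 160.1 kg
  Calcium borate ore: 300.2 kg
Total batch = 2522 kg; LOI loss = 522.4 kg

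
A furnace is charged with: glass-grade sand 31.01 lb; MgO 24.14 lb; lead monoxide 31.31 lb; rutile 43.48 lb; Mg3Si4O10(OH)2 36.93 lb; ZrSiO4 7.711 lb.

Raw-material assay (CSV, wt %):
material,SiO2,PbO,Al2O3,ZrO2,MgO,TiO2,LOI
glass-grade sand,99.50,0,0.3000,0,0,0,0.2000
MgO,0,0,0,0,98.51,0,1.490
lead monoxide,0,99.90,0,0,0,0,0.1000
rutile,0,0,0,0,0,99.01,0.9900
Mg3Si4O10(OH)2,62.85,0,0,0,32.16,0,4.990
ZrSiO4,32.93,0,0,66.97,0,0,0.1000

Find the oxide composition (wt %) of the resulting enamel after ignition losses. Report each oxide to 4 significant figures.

Glass mass = 171.8 lb (batch 174.6 − LOI 2.734).
Composition: SiO2 32.94%, PbO 18.20%, Al2O3 0.05414%, ZrO2 3.005%, MgO 20.75%, TiO2 25.05%

Working values are shown, with 4-significant-figure rounding, when written out. Full precision is carried throughout; each reported result is rounded exactly once; the derived quantities are recomputed in full float precision (net glass mass, six oxide percentages, the yield, the totals, ignition loss) using the weight values on 171.8 lb of glass as quoted within question or answer.
What the batch supplies per oxide:
  SiO2: 31.01·0.9950 + 36.93·0.6285 + 7.711·0.3293 = 56.60 lb
  PbO: 31.31·0.9990 = 31.28 lb
  Al2O3: 31.01·0.003000 = 0.09303 lb
  ZrO2: 7.711·0.6697 = 5.164 lb
  MgO: 24.14·0.9851 + 36.93·0.3216 = 35.66 lb
  TiO2: 43.48·0.9901 = 43.05 lb
LOI: 31.01·0.002000 + 24.14·0.01490 + 31.31·0.001000 + 43.48·0.009900 + 36.93·0.04990 + 7.711·0.001000 = 2.734 lb
Glass mass = batch − LOI = 174.6 − 2.734 = 171.8 lb (= Σ oxide masses)
each oxide over glass, ×100, is wt %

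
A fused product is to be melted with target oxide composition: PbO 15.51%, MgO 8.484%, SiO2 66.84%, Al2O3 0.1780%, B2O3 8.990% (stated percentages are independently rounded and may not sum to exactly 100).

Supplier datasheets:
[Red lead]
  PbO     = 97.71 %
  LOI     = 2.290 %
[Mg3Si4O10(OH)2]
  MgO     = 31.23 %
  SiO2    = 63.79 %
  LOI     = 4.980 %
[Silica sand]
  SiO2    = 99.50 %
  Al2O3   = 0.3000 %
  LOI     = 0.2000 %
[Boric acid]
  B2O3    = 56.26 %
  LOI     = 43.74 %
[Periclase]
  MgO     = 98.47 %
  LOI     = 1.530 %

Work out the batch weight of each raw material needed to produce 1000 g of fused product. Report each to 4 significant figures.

Each numeric step keeps exact precision at each step; the intermediate values are displayed rounded to 4 significant figures at each printed step — a single rounding finalizes each reported number; the derived quantities are carried at exact precision (glass mass, the yield, the five compositions, the totals, LOI) using the weight values at 1000 g of glass, exactly as shown in the problem or the answer.
Target masses of each oxide per 1000 g fused product:
  PbO: 15.51% × 1000 = 155.1 g
  MgO: 8.484% × 1000 = 84.84 g
  SiO2: 66.84% × 1000 = 668.4 g
  Al2O3: 0.1780% × 1000 = 1.780 g
  B2O3: 8.990% × 1000 = 89.90 g
Balance tally, oxide-wise, from the weights as reported, on the stated basis (each sum matches its target mass modulo rounding of the values):
  PbO: 158.7·0.9771 = 155.1 g (target 155.1 g)
  MgO: 122.3·0.3123 + 47.36·0.9847 = 84.83 g (target 84.84 g)
  SiO2: 122.3·0.6379 + 593.3·0.9950 = 668.3 g (target 668.4 g)
  Al2O3: 593.3·0.003000 = 1.780 g (target 1.780 g)
  B2O3: 159.8·0.5626 = 89.90 g (target 89.90 g)
Mass balance on the glass: total batch − LOI = 999.9 g (summing oxide targets gives 1000 g; stated basis 1000 g — deltas are rounding alone).
Total batch = Σ batch = 1081 g; ignition loss, Σ(batch × LOI) = 81.53 g; yield = glass ÷ total batch = 92.46%.

Batch per 1000 g fused product:
  Red lead: 158.7 g
  Mg3Si4O10(OH)2: 122.3 g
  Silica sand: 593.3 g
  Boric acid: 159.8 g
  Periclase: 47.36 g
Total batch = 1081 g; LOI loss = 81.53 g; yield = 92.46%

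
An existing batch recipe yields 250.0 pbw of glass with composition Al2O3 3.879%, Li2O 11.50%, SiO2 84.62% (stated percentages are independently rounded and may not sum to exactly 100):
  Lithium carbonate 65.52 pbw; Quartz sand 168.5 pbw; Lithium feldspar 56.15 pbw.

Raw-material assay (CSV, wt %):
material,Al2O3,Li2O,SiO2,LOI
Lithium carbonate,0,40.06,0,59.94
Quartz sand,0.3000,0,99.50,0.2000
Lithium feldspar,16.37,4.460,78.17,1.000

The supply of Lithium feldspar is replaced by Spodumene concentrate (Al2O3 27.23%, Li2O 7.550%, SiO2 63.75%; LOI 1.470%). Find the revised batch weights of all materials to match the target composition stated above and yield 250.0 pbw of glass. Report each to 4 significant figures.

Revised batch per 250.0 pbw glass:
  Lithium carbonate: 65.45 pbw
  Quartz sand: 191.1 pbw
  Spodumene concentrate: 33.51 pbw
Total batch = 290.1 pbw; LOI loss = 40.11 pbw

Working values are printed (rounded to 4 significant digits) alongside each step; all arithmetic keeps exact precision through the solve; every reported figure takes a single rounding; the derived quantities, including the totals, LOI, net glass mass, three oxide percentages, yield, are recomputed from the weighed amounts on 250.0 pbw of glass at full precision as set out in problem or answer.
Oxide-by-oxide targets in 250.0 pbw glass:
  Al2O3: 3.879% × 250.0 = 9.698 pbw
  Li2O: 11.50% × 250.0 = 28.75 pbw
  SiO2: 84.62% × 250.0 = 211.6 pbw
Per-oxide balance check applying the batch weights above, per the basis as stated (summed amounts equal target values once rounding is allowed for):
  Al2O3: 191.1·0.003000 + 33.51·0.2723 = 9.698 pbw (target 9.698 pbw)
  Li2O: 65.45·0.4006 + 33.51·0.07550 = 28.75 pbw (target 28.75 pbw)
  SiO2: 191.1·0.9950 + 33.51·0.6375 = 211.5 pbw (target 211.6 pbw)
Glass mass check: Σ batch − LOI loss = 250.0 pbw (oxide target masses add up to 250.0 pbw; stated basis 250.0 pbw — deltas are rounding alone).
Adding the batch up: Σ batch = 290.1 pbw; LOI loss = Σ batch·LOI = 40.11 pbw; as yield: glass ÷ batch → 86.17%.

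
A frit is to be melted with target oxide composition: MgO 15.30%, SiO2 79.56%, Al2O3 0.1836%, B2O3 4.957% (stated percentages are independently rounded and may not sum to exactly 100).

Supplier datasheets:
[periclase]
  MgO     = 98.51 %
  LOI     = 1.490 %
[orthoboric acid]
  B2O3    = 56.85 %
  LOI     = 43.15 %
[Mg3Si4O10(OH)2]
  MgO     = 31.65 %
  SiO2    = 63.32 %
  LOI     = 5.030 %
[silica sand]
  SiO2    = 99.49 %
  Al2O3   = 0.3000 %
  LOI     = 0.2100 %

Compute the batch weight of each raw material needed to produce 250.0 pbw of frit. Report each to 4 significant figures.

Batch per 250.0 pbw frit:
  periclase: 15.14 pbw
  orthoboric acid: 21.80 pbw
  Mg3Si4O10(OH)2: 73.72 pbw
  silica sand: 153.0 pbw
Total batch = 263.7 pbw; LOI loss = 13.66 pbw; yield = 94.82%

Working values are shown (rounded to 4 significant figures) within the worked lines; the whole derivation holds full float precision at every stage; every reported value is rounded exactly once; the derived quantities are rebuilt using the weight values for 250.0 pbw of glass in full float precision (the four compositions, glass mass, yield, the totals, LOI), as they appear in problem or answer.
Oxide mass targets, per 250.0 pbw frit:
  MgO: 15.30% × 250.0 = 38.25 pbw
  SiO2: 79.56% × 250.0 = 198.9 pbw
  Al2O3: 0.1836% × 250.0 = 0.4590 pbw
  B2O3: 4.957% × 250.0 = 12.39 pbw
Per-oxide balance check from the weights as reported, under the basis named above (target by target, the sums agree inside rounding margins):
  MgO: 15.14·0.9851 + 73.72·0.3165 = 38.25 pbw (target 38.25 pbw)
  SiO2: 73.72·0.6332 + 153.0·0.9949 = 198.9 pbw (target 198.9 pbw)
  Al2O3: 153.0·0.003000 = 0.4590 pbw (target 0.4590 pbw)
  B2O3: 21.80·0.5685 = 12.39 pbw (target 12.39 pbw)
Glass mass check: net batch after ignition = 250.0 pbw (oxide target masses add up to 250.0 pbw; basis as stated: 250.0 pbw — deltas are rounding alone).
Adding the batch up: Σ batch = 263.7 pbw; the LOI term Σ batch·LOI equals 13.66 pbw; glass ÷ batch gives a yield of 94.82%.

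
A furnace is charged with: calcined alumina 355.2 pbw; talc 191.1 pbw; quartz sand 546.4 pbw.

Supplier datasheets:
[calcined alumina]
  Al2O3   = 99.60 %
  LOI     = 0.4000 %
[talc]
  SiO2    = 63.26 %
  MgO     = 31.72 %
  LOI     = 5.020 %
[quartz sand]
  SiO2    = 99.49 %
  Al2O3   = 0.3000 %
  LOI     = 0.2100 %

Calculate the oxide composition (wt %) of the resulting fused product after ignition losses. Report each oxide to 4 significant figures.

Glass mass = 1081 pbw (batch 1093 − LOI 12.16).
Composition: SiO2 61.50%, Al2O3 32.89%, MgO 5.610%

The intermediate values are shown (rounded to 4 significant digits) alongside each step; all arithmetic holds exact precision in all steps — every reported result carries a single rounding. Derived quantities, including glass mass, totals, three oxide percentages, yield, ignition loss, are re-derived starting from the weights on 1081 pbw of glass at full float precision, as given in either problem or answer.
Mass of each oxide from the mix:
  SiO2: 191.1·0.6326 + 546.4·0.9949 = 664.5 pbw
  Al2O3: 355.2·0.9960 + 546.4·0.003000 = 355.4 pbw
  MgO: 191.1·0.3172 = 60.62 pbw
LOI: 355.2·0.004000 + 191.1·0.05020 + 546.4·0.002100 = 12.16 pbw
Net of LOI, the glass mass = 1093 − 12.16 = 1081 pbw (consistent with Σ oxide mass)
wt %: oxide over glass, times 100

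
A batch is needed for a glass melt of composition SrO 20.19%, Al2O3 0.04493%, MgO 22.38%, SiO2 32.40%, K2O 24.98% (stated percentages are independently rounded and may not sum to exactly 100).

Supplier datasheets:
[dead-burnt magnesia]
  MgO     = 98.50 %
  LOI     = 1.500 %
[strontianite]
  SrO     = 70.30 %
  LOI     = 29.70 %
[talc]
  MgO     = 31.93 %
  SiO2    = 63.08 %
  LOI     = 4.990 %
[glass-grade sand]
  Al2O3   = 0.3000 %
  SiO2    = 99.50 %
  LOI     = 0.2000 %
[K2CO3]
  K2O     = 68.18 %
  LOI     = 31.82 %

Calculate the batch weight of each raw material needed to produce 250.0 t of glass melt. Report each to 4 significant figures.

Batch per 250.0 t glass melt:
  dead-burnt magnesia: 34.32 t
  strontianite: 71.80 t
  talc: 69.35 t
  glass-grade sand: 37.44 t
  K2CO3: 91.60 t
Total batch = 304.5 t; LOI loss = 54.52 t; yield = 82.10%

Every computation maintains full float precision through every step. In-progress results are displayed rounded to four significant figures within the worked lines. Every reported figure is rounded just once — derived quantities, which include totals, yield, the five compositions, glass mass, ignition loss, are carried in full float precision, as set out in question or answer, from the weighed amounts per 250.0 t of glass.
Oxide mass targets, per 250.0 t glass melt:
  SrO: 20.19% × 250.0 = 50.48 t
  Al2O3: 0.04493% × 250.0 = 0.1123 t
  MgO: 22.38% × 250.0 = 55.95 t
  SiO2: 32.40% × 250.0 = 81.00 t
  K2O: 24.98% × 250.0 = 62.45 t
Balance tally, oxide-wise, per the reported batch figures, at the basis given (each sum matches its target mass net of answer rounding effects):
  SrO: 71.80·0.7030 = 50.48 t (target 50.48 t)
  Al2O3: 37.44·0.003000 = 0.1123 t (target 0.1123 t)
  MgO: 34.32·0.9850 + 69.35·0.3193 = 55.95 t (target 55.95 t)
  SiO2: 69.35·0.6308 + 37.44·0.9950 = 81.00 t (target 81.00 t)
  K2O: 91.60·0.6818 = 62.45 t (target 62.45 t)
Glass-mass sanity pass: batch Σ − ignition loss = 250.0 t (the targets, summed, come to 250.0 t; basis as stated: 250.0 t — deltas are rounding alone).
Adding the batch up: Σ batch = 304.5 t; LOI removed, Σ of batch·LOI: 54.52 t; yield, glass over the total, = 82.10%.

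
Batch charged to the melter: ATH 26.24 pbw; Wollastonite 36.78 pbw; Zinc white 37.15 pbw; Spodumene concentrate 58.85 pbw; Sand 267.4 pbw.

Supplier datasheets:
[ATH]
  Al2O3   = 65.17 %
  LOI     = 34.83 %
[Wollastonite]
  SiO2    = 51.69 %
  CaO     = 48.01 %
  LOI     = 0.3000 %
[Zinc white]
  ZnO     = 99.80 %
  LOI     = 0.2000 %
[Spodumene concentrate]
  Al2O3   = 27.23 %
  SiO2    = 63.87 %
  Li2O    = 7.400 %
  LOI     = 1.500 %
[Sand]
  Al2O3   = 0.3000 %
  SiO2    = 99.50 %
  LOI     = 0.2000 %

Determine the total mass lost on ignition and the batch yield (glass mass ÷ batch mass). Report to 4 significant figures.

Each numeric step maintains exact precision all the way through; the intermediate values are displayed, rounded to four significant figures, in the printout — a single rounding completes every reported value; all derived quantities, including net glass mass, the yield, five oxide percentages, the totals, LOI, are computed from the weighed amounts at 415.7 pbw of glass at full precision as given in either problem or answer.
LOI of each material in turn:
  ATH: 26.24 × 0.3483 = 9.139 pbw
  Wollastonite: 36.78 × 0.003000 = 0.1103 pbw
  Zinc white: 37.15 × 0.002000 = 0.07430 pbw
  Spodumene concentrate: 58.85 × 0.01500 = 0.8828 pbw
  Sand: 267.4 × 0.002000 = 0.5348 pbw
Total LOI = 10.74 pbw
Glass = batch − LOI = 426.4 − 10.74 = 415.7 pbw

LOI loss = 10.74 pbw; glass = 415.7 pbw; yield = 97.48%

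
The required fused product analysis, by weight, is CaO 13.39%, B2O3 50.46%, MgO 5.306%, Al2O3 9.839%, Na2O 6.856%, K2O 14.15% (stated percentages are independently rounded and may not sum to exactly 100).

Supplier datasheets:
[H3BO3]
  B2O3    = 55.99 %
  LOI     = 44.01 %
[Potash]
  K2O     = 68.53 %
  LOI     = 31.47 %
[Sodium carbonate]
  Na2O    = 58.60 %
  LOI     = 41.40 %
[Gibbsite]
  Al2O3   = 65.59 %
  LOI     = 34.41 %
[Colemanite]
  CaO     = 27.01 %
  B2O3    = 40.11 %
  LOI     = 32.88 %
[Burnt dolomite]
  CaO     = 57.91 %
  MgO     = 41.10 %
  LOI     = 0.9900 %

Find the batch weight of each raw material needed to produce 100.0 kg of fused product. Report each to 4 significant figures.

Intermediates appear rounded off to 4 significant digits on the page. The whole derivation maintains full float precision throughout; a single rounding yields each reported figure — the derived quantities (net glass mass, the totals, the yield, six oxide percentages, LOI) are re-derived from the batch weights per 100.0 kg of glass at exact precision exactly as shown in either problem or answer.
Target oxide masses per 100.0 kg fused product:
  CaO: 13.39% × 100.0 = 13.39 kg
  B2O3: 50.46% × 100.0 = 50.46 kg
  MgO: 5.306% × 100.0 = 5.306 kg
  Al2O3: 9.839% × 100.0 = 9.839 kg
  Na2O: 6.856% × 100.0 = 6.856 kg
  K2O: 14.15% × 100.0 = 14.15 kg
Oxide-by-oxide audit applying the batch weights above, versus the basis set out (target by target, the sums agree inside rounding margins):
  CaO: 21.89·0.2701 + 12.91·0.5791 = 13.39 kg (target 13.39 kg)
  B2O3: 74.44·0.5599 + 21.89·0.4011 = 50.46 kg (target 50.46 kg)
  MgO: 12.91·0.4110 = 5.306 kg (target 5.306 kg)
  Al2O3: 15.00·0.6559 = 9.838 kg (target 9.839 kg)
  Na2O: 11.70·0.5860 = 6.856 kg (target 6.856 kg)
  K2O: 20.65·0.6853 = 14.15 kg (target 14.15 kg)
Auditing the glass mass value: batch Σ − ignition loss = 100.0 kg (oxide target masses add up to 100.0 kg; stated basis 100.0 kg — differing by rounding only).
Adding the batch up: Σ batch = 156.6 kg; loss to ignition Σ batch·LOI = 56.59 kg; yield = glass ÷ total batch = 63.86%.

Batch per 100.0 kg fused product:
  H3BO3: 74.44 kg
  Potash: 20.65 kg
  Sodium carbonate: 11.70 kg
  Gibbsite: 15.00 kg
  Colemanite: 21.89 kg
  Burnt dolomite: 12.91 kg
Total batch = 156.6 kg; LOI loss = 56.59 kg; yield = 63.86%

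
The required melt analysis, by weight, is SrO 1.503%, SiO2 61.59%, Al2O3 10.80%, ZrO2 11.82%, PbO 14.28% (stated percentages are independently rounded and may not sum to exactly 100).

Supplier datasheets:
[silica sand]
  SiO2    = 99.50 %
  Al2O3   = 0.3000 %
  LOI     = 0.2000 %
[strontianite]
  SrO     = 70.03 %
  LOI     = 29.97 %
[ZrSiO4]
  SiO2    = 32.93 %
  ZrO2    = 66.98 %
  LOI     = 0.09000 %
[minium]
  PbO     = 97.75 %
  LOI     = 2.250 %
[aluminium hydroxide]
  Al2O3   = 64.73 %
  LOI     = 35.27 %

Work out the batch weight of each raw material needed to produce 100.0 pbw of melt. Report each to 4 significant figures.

Batch per 100.0 pbw melt:
  silica sand: 56.06 pbw
  strontianite: 2.146 pbw
  ZrSiO4: 17.65 pbw
  minium: 14.61 pbw
  aluminium hydroxide: 16.42 pbw
Total batch = 106.9 pbw; LOI loss = 6.891 pbw; yield = 93.55%

The working math maintains full precision from first step to last — mid-chain values appear rounded to 4 significant digits when written out; each reported value carries a single rounding — the derived quantities are carried in full float precision (totals, net glass mass, five oxide percentages, yield, ignition loss) starting from the weights for 100.0 pbw of glass exactly as printed in problem or answer.
Target oxide masses per 100.0 pbw melt:
  SrO: 1.503% × 100.0 = 1.503 pbw
  SiO2: 61.59% × 100.0 = 61.59 pbw
  Al2O3: 10.80% × 100.0 = 10.80 pbw
  ZrO2: 11.82% × 100.0 = 11.82 pbw
  PbO: 14.28% × 100.0 = 14.28 pbw
Mass-balance tally per oxide applying the batch weights above, under the basis named above (target by target, the sums agree given rounding of the digits):
  SrO: 2.146·0.7003 = 1.503 pbw (target 1.503 pbw)
  SiO2: 56.06·0.9950 + 17.65·0.3293 = 61.59 pbw (target 61.59 pbw)
  Al2O3: 56.06·0.003000 + 16.42·0.6473 = 10.80 pbw (target 10.80 pbw)
  ZrO2: 17.65·0.6698 = 11.82 pbw (target 11.82 pbw)
  PbO: 14.61·0.9775 = 14.28 pbw (target 14.28 pbw)
Mass balance on the glass: the batch minus its LOI: 99.99 pbw (oxide target masses add up to 99.99 pbw; versus the stated basis of 100.0 pbw — deltas are rounding alone).
Batch grand total — Σ batch = 106.9 pbw; the LOI term Σ batch·LOI equals 6.891 pbw; yield = glass ÷ total batch = 93.55%.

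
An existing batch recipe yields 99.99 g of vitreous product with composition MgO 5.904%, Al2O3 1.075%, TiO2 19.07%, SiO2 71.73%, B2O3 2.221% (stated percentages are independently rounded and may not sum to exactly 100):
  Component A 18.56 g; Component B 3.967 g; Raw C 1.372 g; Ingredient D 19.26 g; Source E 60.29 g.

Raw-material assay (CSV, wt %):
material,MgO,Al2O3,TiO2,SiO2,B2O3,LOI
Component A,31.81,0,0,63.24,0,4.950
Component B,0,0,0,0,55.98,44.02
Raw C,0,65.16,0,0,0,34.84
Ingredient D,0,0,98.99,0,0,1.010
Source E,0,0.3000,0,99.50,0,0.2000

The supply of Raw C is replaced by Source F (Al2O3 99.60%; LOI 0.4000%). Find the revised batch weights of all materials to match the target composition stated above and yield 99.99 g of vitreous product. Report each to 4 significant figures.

The whole derivation maintains exact precision from start to finish — intermediates are rounded to four significant digits wherever printed; each reported value includes exactly one rounding — the derived quantities are recomputed using the weight values for 99.99 g of glass in exact precision (totals, LOI, yield, glass mass, the five compositions) as they appear in either problem or answer.
The oxide mass targets at 99.99 g vitreous product:
  MgO: 5.904% × 99.99 = 5.903 g
  Al2O3: 1.075% × 99.99 = 1.075 g
  TiO2: 19.07% × 99.99 = 19.07 g
  SiO2: 71.73% × 99.99 = 71.72 g
  B2O3: 2.221% × 99.99 = 2.221 g
Verifying the oxide balance on the weights just shown, for the quoted basis mass (sum by sum, the targets are met up to rounding of the answer):
  MgO: 18.56·0.3181 = 5.904 g (target 5.903 g)
  Al2O3: 0.8976·0.9960 + 60.29·0.003000 = 1.075 g (target 1.075 g)
  TiO2: 19.26·0.9899 = 19.07 g (target 19.07 g)
  SiO2: 18.56·0.6324 + 60.29·0.9950 = 71.73 g (target 71.72 g)
  B2O3: 3.967·0.5598 = 2.221 g (target 2.221 g)
Mass balance on the glass: net batch after ignition = 99.99 g (per-oxide target masses sum to 99.99 g; the stated basis being 99.99 g — a pure rounding effect).
Adding the batch up: Σ batch = 103.0 g; Σ batch·LOI gives LOI loss = 2.984 g; as yield: glass ÷ batch → 97.10%.

Revised batch per 99.99 g vitreous product:
  Component A: 18.56 g
  Component B: 3.967 g
  Source F: 0.8976 g
  Ingredient D: 19.26 g
  Source E: 60.29 g
Total batch = 103.0 g; LOI loss = 2.984 g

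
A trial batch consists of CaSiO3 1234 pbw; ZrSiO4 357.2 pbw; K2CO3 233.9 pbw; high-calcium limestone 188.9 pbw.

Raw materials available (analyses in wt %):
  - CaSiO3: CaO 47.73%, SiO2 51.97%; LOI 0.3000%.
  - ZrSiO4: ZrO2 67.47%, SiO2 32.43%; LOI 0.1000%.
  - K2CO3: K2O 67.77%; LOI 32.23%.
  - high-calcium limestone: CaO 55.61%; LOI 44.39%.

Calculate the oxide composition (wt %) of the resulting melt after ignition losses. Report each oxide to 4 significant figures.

Exact precision is maintained at every stage. Rounding to 4 significant figures extends to every intermediate as displayed; every reported value is rounded exactly once. Derived quantities (four oxide percentages, ignition loss, the yield, net glass mass, totals) are re-derived from the batch weights per 1851 pbw of glass in full float precision as quoted within the question or the answer.
Oxide masses out of the charge:
  ZrO2: 357.2·0.6747 = 241.0 pbw
  K2O: 233.9·0.6777 = 158.5 pbw
  CaO: 1234·0.4773 + 188.9·0.5561 = 694.0 pbw
  SiO2: 1234·0.5197 + 357.2·0.3243 = 757.1 pbw
LOI: 1234·0.003000 + 357.2·0.001000 + 233.9·0.3223 + 188.9·0.4439 = 163.3 pbw
batch − LOI leaves glass = 2014 − 163.3 = 1851 pbw (consistent with Σ oxide mass)
each oxide over glass, ×100, is wt %

Glass mass = 1851 pbw (batch 2014 − LOI 163.3).
Composition: ZrO2 13.02%, K2O 8.565%, CaO 37.50%, SiO2 40.91%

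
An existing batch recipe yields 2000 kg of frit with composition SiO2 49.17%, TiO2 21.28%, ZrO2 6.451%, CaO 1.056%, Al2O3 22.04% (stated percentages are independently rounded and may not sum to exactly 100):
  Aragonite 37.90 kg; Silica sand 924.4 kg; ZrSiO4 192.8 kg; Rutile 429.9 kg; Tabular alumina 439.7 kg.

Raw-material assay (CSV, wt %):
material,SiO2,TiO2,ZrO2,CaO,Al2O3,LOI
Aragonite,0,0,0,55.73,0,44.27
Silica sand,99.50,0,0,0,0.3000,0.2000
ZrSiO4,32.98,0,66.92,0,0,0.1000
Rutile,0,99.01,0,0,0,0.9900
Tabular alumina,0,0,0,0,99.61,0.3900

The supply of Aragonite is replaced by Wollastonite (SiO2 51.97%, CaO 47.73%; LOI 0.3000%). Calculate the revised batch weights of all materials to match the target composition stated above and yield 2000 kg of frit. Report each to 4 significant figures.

Values along the way are shown rounded to four significant digits between the steps. Every computation holds exact precision from start to finish — every reported number is rounded just once. The derived quantities, which include yield, five oxide percentages, glass mass, ignition loss, the totals, are re-derived at full precision, precisely as stated by question or answer, using the weight values per 2000 kg of glass.
Oxide mass targets, per 2000 kg frit:
  SiO2: 49.17% × 2000 = 983.4 kg
  TiO2: 21.28% × 2000 = 425.6 kg
  ZrO2: 6.451% × 2000 = 129.0 kg
  CaO: 1.056% × 2000 = 21.12 kg
  Al2O3: 22.04% × 2000 = 440.8 kg
Oxide-by-oxide audit per the reported batch figures, per the basis as stated (delivered sums recover each target exact up to rounding of places):
  SiO2: 44.25·0.5197 + 901.3·0.9950 + 192.8·0.3298 = 983.4 kg (target 983.4 kg)
  TiO2: 429.9·0.9901 = 425.6 kg (target 425.6 kg)
  ZrO2: 192.8·0.6692 = 129.0 kg (target 129.0 kg)
  CaO: 44.25·0.4773 = 21.12 kg (target 21.12 kg)
  Al2O3: 901.3·0.003000 + 439.8·0.9961 = 440.8 kg (target 440.8 kg)
Auditing the glass mass value: Σ batch − LOI loss = 2000 kg (the Σ of target masses is 2000 kg; against the stated basis, 2000 kg — gaps are rounding artifacts).
Summing the batch: Σ batch = 2008 kg; LOI removed, Σ of batch·LOI: 8.099 kg; the yield ratio, glass ÷ batch: 99.60%.

Revised batch per 2000 kg frit:
  Wollastonite: 44.25 kg
  Silica sand: 901.3 kg
  ZrSiO4: 192.8 kg
  Rutile: 429.9 kg
  Tabular alumina: 439.8 kg
Total batch = 2008 kg; LOI loss = 8.099 kg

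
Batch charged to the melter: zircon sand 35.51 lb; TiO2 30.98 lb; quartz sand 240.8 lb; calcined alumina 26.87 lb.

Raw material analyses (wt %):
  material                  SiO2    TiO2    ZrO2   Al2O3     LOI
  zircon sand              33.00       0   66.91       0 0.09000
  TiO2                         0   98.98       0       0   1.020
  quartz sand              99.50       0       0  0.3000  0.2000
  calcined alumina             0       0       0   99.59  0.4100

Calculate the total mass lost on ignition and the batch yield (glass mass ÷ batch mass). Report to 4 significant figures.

LOI loss = 0.9397 lb; glass = 333.2 lb; yield = 99.72%

Intermediates are printed (rounded to four significant digits) at each printed step; the working math maintains full precision at each step. A single rounding completes each reported figure. The derived quantities (four oxide percentages, LOI, net glass mass, yield, totals) are re-derived from the weighed amounts at 333.2 lb of glass in exact precision as set out in the problem or the answer.
Material-by-material LOI:
  zircon sand: 35.51 × 9.000e-04 = 0.03196 lb
  TiO2: 30.98 × 0.01020 = 0.3160 lb
  quartz sand: 240.8 × 0.002000 = 0.4816 lb
  calcined alumina: 26.87 × 0.004100 = 0.1102 lb
Total LOI = 0.9397 lb
Glass = batch − LOI = 334.2 − 0.9397 = 333.2 lb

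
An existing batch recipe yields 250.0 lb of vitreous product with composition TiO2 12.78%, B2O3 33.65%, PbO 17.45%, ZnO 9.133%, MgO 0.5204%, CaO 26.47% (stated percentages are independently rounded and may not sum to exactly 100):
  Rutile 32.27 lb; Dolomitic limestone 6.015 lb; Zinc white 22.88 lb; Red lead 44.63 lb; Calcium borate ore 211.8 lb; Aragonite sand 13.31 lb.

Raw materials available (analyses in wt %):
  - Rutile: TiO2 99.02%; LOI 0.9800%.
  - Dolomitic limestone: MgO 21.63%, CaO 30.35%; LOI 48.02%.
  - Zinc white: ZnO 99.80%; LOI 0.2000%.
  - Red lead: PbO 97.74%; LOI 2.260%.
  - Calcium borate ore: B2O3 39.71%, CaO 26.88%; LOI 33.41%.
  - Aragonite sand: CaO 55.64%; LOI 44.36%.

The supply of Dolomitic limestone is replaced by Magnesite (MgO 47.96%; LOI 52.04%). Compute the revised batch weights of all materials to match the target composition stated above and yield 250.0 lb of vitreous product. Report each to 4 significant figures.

The intermediate values are shown rounded to 4 significant figures at each printed step — the whole derivation carries full float precision in every operation; exactly one rounding is applied to each reported number — the derived quantities are recomputed in full float precision (the yield, net glass mass, the six compositions, the totals, LOI) from the batch weights on 250.0 lb of glass as given in the problem or answer text.
Target masses of each oxide per 250.0 lb vitreous product:
  TiO2: 12.78% × 250.0 = 31.95 lb
  B2O3: 33.65% × 250.0 = 84.12 lb
  PbO: 17.45% × 250.0 = 43.62 lb
  ZnO: 9.133% × 250.0 = 22.83 lb
  MgO: 0.5204% × 250.0 = 1.301 lb
  CaO: 26.47% × 250.0 = 66.18 lb
Per-oxide balance check working from each reported weight, versus the basis set out (every target is met by its sum exact up to rounding of places):
  TiO2: 32.27·0.9902 = 31.95 lb (target 31.95 lb)
  B2O3: 211.8·0.3971 = 84.11 lb (target 84.12 lb)
  PbO: 44.63·0.9774 = 43.62 lb (target 43.62 lb)
  ZnO: 22.88·0.9980 = 22.83 lb (target 22.83 lb)
  MgO: 2.713·0.4796 = 1.301 lb (target 1.301 lb)
  CaO: 211.8·0.2688 + 16.59·0.5564 = 66.16 lb (target 66.18 lb)
Auditing the glass mass value: total charge less LOI = 250.0 lb (targets for the oxides total 250.0 lb; with the basis standing at 250.0 lb — deltas are rounding alone).
Total batch = Σ batch = 330.9 lb; Σ batch·LOI gives LOI loss = 80.90 lb; glass ÷ batch gives a yield of 75.55%.

Revised batch per 250.0 lb vitreous product:
  Rutile: 32.27 lb
  Magnesite: 2.713 lb
  Zinc white: 22.88 lb
  Red lead: 44.63 lb
  Calcium borate ore: 211.8 lb
  Aragonite sand: 16.59 lb
Total batch = 330.9 lb; LOI loss = 80.90 lb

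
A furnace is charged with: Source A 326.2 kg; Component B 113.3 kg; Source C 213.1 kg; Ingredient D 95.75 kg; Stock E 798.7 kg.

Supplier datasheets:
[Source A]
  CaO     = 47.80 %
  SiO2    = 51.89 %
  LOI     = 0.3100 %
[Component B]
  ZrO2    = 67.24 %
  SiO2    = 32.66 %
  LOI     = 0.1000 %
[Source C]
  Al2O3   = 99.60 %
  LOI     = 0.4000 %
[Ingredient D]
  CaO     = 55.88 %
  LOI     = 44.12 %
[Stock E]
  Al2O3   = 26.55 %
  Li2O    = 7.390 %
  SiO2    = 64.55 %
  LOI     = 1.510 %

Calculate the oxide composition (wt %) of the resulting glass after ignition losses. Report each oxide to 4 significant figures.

Glass mass = 1491 kg (batch 1547 − LOI 56.28).
Composition: CaO 14.05%, Al2O3 28.46%, ZrO2 5.110%, Li2O 3.959%, SiO2 48.42%

Every computation maintains full precision all the way through; values along the way are displayed (rounded to four significant figures) within the worked lines — every reported value carries a single rounding; derived quantities (glass mass, five oxide percentages, the yield, ignition loss, totals) are computed at full precision using the weight values on 1491 kg of glass as they appear in the problem or answer text.
Oxide masses out of the charge:
  CaO: 326.2·0.4780 + 95.75·0.5588 = 209.4 kg
  Al2O3: 213.1·0.9960 + 798.7·0.2655 = 424.3 kg
  ZrO2: 113.3·0.6724 = 76.18 kg
  Li2O: 798.7·0.07390 = 59.02 kg
  SiO2: 326.2·0.5189 + 113.3·0.3266 + 798.7·0.6455 = 721.8 kg
LOI: 326.2·0.003100 + 113.3·0.001000 + 213.1·0.004000 + 95.75·0.4412 + 798.7·0.01510 = 56.28 kg
Glass = total batch minus LOI = 1547 − 56.28 = 1491 kg (= the summed oxide contributions)
wt % = oxide mass / glass mass × 100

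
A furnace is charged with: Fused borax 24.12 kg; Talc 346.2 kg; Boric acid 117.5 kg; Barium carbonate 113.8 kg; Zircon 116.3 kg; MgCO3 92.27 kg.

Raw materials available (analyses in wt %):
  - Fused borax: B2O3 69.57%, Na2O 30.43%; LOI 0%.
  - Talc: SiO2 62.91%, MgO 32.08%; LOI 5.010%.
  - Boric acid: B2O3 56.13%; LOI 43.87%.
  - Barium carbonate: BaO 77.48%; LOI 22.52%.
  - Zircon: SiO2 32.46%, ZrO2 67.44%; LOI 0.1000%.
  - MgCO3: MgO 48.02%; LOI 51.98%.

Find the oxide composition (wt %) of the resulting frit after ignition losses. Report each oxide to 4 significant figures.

Intermediates are displayed, rounded to 4 significant figures, at each printed step — each numeric step keeps exact precision in every operation. Every reported value is rounded only once — derived quantities are recomputed starting from the weights per 667.6 kg of glass in full precision (the totals, ignition loss, the yield, net glass mass, the six compositions) exactly as printed in the problem or answer text.
Mass of each oxide from the mix:
  SiO2: 346.2·0.6291 + 116.3·0.3246 = 255.5 kg
  B2O3: 24.12·0.6957 + 117.5·0.5613 = 82.73 kg
  MgO: 346.2·0.3208 + 92.27·0.4802 = 155.4 kg
  ZrO2: 116.3·0.6744 = 78.43 kg
  Na2O: 24.12·0.3043 = 7.340 kg
  BaO: 113.8·0.7748 = 88.17 kg
LOI: 346.2·0.05010 + 117.5·0.4387 + 113.8·0.2252 + 116.3·0.001000 + 92.27·0.5198 = 142.6 kg
The glass mass, total less LOI, = 810.2 − 142.6 = 667.6 kg (= Σ oxide masses)
each wt % is 100 × oxide ÷ glass

Glass mass = 667.6 kg (batch 810.2 − LOI 142.6).
Composition: SiO2 38.28%, B2O3 12.39%, MgO 23.27%, ZrO2 11.75%, Na2O 1.099%, BaO 13.21%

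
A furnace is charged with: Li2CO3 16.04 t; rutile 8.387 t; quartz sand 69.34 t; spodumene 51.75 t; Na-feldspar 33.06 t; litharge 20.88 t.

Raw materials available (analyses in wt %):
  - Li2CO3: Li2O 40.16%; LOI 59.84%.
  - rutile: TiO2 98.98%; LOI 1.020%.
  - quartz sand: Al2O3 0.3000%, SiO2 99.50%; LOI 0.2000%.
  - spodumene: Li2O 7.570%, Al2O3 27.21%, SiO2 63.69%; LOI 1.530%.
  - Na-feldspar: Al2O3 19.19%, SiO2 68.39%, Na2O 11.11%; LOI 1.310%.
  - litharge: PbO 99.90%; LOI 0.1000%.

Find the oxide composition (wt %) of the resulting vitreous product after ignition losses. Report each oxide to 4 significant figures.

Glass mass = 188.4 t (batch 199.5 − LOI 11.07).
Composition: Li2O 5.499%, Al2O3 10.95%, SiO2 66.12%, TiO2 4.407%, Na2O 1.950%, PbO 11.07%

Mid-chain values are shown (rounded to 4 significant figures) across the worked steps; all arithmetic carries full precision end to end; every reported value carries a single rounding. Derived quantities (LOI, the totals, yield, glass mass, the six compositions) are rebuilt in full precision using the weight values at 188.4 t of glass exactly as printed in problem or answer.
Oxide-by-oxide delivered mass:
  Li2O: 16.04·0.4016 + 51.75·0.07570 = 10.36 t
  Al2O3: 69.34·0.003000 + 51.75·0.2721 + 33.06·0.1919 = 20.63 t
  SiO2: 69.34·0.9950 + 51.75·0.6369 + 33.06·0.6839 = 124.6 t
  TiO2: 8.387·0.9898 = 8.301 t
  Na2O: 33.06·0.1111 = 3.673 t
  PbO: 20.88·0.9990 = 20.86 t
LOI: 16.04·0.5984 + 8.387·0.01020 + 69.34·0.002000 + 51.75·0.01530 + 33.06·0.01310 + 20.88·0.001000 = 11.07 t
Glass = total batch minus LOI = 199.5 − 11.07 = 188.4 t (the oxide masses sum to this)
percent share: oxide ÷ glass, ×100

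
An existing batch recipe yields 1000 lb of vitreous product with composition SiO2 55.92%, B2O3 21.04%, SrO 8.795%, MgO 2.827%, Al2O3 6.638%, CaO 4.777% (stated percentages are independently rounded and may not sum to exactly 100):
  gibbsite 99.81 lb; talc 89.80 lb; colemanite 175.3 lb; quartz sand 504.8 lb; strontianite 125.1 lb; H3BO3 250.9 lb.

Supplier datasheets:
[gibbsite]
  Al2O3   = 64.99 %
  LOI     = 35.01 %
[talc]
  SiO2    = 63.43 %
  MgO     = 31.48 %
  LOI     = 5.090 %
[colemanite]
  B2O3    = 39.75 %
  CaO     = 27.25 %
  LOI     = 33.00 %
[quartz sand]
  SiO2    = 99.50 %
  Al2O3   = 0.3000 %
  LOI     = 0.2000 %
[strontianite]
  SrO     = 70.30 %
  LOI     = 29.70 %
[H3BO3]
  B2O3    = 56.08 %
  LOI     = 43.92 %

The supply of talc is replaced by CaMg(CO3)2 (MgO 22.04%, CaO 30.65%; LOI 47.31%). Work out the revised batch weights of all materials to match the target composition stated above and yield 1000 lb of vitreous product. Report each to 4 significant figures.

Revised batch per 1000 lb vitreous product:
  gibbsite: 99.54 lb
  CaMg(CO3)2: 128.3 lb
  colemanite: 31.03 lb
  quartz sand: 562.0 lb
  strontianite: 125.1 lb
  H3BO3: 353.2 lb
Total batch = 1299 lb; LOI loss = 299.2 lb

All arithmetic maintains exact precision throughout — mid-chain values appear, rounded to 4 significant figures, in the printout — every reported value is rounded exactly once — derived quantities (glass mass, LOI, yield, the totals, the six compositions) are computed from the weighed amounts on 1000 lb of glass in exact precision, as they appear in the problem or the answer.
Oxide-by-oxide targets in 1000 lb vitreous product:
  SiO2: 55.92% × 1000 = 559.2 lb
  B2O3: 21.04% × 1000 = 210.4 lb
  SrO: 8.795% × 1000 = 87.95 lb
  MgO: 2.827% × 1000 = 28.27 lb
  Al2O3: 6.638% × 1000 = 66.38 lb
  CaO: 4.777% × 1000 = 47.77 lb
A balance pass over the oxides, on the weights just shown, per the basis as stated (summed amounts equal target values given rounding of the digits):
  SiO2: 562.0·0.9950 = 559.2 lb (target 559.2 lb)
  B2O3: 31.03·0.3975 + 353.2·0.5608 = 210.4 lb (target 210.4 lb)
  SrO: 125.1·0.7030 = 87.95 lb (target 87.95 lb)
  MgO: 128.3·0.2204 = 28.28 lb (target 28.27 lb)
  Al2O3: 99.54·0.6499 + 562.0·0.003000 = 66.38 lb (target 66.38 lb)
  CaO: 128.3·0.3065 + 31.03·0.2725 = 47.78 lb (target 47.77 lb)
Mass balance on the glass: the batch minus its LOI: 1000 lb (summing oxide targets gives 1000 lb; stated basis 1000 lb — differing by rounding only).
Batch total: Σ batch = 1299 lb; loss to ignition Σ batch·LOI = 299.2 lb; glass ÷ batch gives a yield of 76.97%.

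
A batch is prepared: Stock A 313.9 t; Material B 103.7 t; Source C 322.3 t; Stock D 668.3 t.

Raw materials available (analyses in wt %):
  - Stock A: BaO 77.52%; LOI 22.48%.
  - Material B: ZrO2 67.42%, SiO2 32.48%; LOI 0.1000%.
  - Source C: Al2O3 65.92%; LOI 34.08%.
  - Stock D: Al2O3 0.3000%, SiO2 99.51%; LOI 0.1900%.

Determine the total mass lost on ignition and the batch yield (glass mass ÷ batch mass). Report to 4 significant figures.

LOI loss = 181.8 t; glass = 1226 t; yield = 87.09%

Working values are displayed rounded to four significant digits. Full float precision is held end to end; a single rounding finalizes every reported value; all derived quantities, which include the totals, ignition loss, the four compositions, glass mass, yield, are computed in full precision, as given in problem or answer, using the weight values at 1226 t of glass.
Material-by-material LOI:
  Stock A: 313.9 × 0.2248 = 70.56 t
  Material B: 103.7 × 0.001000 = 0.1037 t
  Source C: 322.3 × 0.3408 = 109.8 t
  Stock D: 668.3 × 0.001900 = 1.270 t
Total LOI = 181.8 t
Glass = batch − LOI = 1408 − 181.8 = 1226 t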